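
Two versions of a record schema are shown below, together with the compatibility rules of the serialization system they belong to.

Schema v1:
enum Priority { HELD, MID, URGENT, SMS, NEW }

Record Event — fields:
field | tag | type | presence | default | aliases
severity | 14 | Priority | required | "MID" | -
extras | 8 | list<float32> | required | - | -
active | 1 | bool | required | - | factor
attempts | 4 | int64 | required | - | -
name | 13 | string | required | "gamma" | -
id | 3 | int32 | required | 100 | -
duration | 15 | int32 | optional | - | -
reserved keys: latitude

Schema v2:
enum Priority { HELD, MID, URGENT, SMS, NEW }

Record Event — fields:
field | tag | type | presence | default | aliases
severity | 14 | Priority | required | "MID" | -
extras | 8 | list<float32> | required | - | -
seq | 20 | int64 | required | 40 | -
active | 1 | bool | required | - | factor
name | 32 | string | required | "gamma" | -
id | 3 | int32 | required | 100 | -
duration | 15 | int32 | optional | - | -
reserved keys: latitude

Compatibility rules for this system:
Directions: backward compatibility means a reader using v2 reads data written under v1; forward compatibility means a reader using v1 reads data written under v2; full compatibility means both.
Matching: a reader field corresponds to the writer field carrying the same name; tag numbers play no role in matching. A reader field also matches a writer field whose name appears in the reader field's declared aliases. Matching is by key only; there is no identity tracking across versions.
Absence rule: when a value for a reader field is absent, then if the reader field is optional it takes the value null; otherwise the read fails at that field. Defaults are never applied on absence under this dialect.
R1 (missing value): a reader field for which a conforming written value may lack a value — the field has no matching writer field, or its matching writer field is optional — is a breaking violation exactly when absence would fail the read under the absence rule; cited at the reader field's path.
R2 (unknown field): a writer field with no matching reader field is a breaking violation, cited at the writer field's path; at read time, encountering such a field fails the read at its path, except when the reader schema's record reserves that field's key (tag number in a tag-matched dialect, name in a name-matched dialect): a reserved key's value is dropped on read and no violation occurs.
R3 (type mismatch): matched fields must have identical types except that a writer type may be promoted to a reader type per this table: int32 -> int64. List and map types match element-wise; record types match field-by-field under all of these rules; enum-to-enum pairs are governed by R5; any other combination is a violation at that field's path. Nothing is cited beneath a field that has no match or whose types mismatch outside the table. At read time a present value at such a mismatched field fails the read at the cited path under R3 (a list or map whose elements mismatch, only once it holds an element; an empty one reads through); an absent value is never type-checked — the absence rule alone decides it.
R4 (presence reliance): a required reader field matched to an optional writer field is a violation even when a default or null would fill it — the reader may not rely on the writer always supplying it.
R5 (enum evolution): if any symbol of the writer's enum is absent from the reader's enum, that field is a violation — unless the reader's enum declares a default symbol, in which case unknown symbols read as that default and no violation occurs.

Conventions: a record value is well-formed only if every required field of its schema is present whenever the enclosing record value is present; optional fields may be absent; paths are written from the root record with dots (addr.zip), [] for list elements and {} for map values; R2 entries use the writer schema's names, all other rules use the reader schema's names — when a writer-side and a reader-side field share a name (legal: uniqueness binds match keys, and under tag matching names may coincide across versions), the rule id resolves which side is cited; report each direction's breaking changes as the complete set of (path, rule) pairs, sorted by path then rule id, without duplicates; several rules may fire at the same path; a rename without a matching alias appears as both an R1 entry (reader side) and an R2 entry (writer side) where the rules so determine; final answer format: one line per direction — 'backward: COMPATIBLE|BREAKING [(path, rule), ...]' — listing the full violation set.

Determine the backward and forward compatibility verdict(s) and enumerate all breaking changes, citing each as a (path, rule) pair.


each type pair in Event: writer, then reader
backward analysis of Event with v2 as reader and v1 as writer:
  severity: paired with writer severity (Priority -> Priority; writer required)
  extras: paired with writer extras (list<float32> -> list<float32>; writer required)
  no writer field matches reader seq
  active: paired with writer active (bool -> bool; writer required)
  name: paired with writer name (string -> string; writer required)
  id: paired with writer id (int32 -> int32; writer required)
  duration: paired with writer duration (int32 -> int32; writer optional)
  attempts (writer side), unknown to reader
  rule R2 violated at attempts
  rule R1 violated at seq
  => backward verdict for Event: BREAKING, 2 violation(s)
forward analysis of Event with v1 as reader and v2 as writer:
  severity: paired with writer severity (Priority -> Priority; writer required)
  extras: paired with writer extras (list<float32> -> list<float32>; writer required)
  active: paired with writer active (bool -> bool; writer required)
  no writer field matches reader attempts
  name: paired with writer name (string -> string; writer required)
  id: paired with writer id (int32 -> int32; writer required)
  duration: paired with writer duration (int32 -> int32; writer optional)
  seq (writer side), unknown to reader
  rule R1 violated at attempts
  rule R2 violated at seq
  => forward verdict for Event: BREAKING, 2 violation(s)

backward: BREAKING [(attempts, R2), (seq, R1)]; forward: BREAKING [(attempts, R1), (seq, R2)]


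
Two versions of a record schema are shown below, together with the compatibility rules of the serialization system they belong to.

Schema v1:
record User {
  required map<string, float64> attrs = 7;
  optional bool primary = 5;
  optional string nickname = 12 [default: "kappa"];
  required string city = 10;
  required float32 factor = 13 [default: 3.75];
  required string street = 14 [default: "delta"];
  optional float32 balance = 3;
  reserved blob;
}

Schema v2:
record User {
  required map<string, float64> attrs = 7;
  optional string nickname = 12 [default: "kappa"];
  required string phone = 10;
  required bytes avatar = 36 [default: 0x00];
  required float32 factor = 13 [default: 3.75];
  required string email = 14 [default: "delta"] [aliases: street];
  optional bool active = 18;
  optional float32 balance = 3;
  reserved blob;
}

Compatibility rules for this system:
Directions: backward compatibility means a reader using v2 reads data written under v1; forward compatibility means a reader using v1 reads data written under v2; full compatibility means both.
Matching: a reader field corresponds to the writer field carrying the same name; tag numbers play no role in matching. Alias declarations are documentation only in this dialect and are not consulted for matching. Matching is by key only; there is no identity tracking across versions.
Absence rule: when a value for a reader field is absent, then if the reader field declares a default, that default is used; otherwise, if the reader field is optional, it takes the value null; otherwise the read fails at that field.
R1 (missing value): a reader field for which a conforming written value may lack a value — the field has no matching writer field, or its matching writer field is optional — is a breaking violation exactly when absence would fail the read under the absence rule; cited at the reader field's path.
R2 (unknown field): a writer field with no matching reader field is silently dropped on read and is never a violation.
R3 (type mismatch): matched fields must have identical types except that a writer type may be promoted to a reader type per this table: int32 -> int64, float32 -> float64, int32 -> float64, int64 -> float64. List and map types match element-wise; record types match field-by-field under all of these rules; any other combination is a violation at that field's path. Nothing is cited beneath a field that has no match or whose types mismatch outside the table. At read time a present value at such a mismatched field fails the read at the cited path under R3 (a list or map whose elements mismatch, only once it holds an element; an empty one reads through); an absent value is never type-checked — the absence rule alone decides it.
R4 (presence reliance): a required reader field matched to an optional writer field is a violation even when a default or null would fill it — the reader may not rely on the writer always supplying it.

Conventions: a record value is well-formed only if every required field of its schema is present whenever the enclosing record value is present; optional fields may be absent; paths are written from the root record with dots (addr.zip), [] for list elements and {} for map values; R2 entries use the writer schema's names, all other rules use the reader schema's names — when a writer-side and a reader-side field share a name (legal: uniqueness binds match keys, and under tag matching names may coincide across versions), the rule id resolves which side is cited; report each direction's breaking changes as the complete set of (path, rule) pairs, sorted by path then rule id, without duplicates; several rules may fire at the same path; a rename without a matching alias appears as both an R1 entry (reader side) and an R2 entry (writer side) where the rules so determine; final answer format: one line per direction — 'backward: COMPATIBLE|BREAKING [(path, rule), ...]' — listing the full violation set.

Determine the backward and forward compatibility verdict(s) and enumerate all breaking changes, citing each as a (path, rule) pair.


arrows below run writer -> reader for User
backward for User (reader v2, writer v1):
  map<string, float64> -> map<string, float64>, writer required: attrs aligns to attrs
  string -> string, writer optional: nickname aligns to nickname
  phone: no writer match
  avatar: no writer match
  float32 -> float32, writer required: factor aligns to factor
  email: no writer match
  active: no writer match
  float32 -> float32, writer optional: balance aligns to balance
  writer primary: unknown to reader
  writer city: unknown to reader
  writer street: unknown to reader
  violation R1 at phone
  backward on User therefore BREAKING (1)
forward for User (reader v1, writer v2):
  map<string, float64> -> map<string, float64>, writer required: attrs aligns to attrs
  primary: no writer match
  string -> string, writer optional: nickname aligns to nickname
  city: no writer match
  float32 -> float32, writer required: factor aligns to factor
  street: no writer match
  float32 -> float32, writer optional: balance aligns to balance
  writer phone: unknown to reader
  writer avatar: unknown to reader
  writer email: unknown to reader
  writer active: unknown to reader
  violation R1 at city
  forward on User therefore BREAKING (1)

backward: BREAKING [(phone, R1)]; forward: BREAKING [(city, R1)]


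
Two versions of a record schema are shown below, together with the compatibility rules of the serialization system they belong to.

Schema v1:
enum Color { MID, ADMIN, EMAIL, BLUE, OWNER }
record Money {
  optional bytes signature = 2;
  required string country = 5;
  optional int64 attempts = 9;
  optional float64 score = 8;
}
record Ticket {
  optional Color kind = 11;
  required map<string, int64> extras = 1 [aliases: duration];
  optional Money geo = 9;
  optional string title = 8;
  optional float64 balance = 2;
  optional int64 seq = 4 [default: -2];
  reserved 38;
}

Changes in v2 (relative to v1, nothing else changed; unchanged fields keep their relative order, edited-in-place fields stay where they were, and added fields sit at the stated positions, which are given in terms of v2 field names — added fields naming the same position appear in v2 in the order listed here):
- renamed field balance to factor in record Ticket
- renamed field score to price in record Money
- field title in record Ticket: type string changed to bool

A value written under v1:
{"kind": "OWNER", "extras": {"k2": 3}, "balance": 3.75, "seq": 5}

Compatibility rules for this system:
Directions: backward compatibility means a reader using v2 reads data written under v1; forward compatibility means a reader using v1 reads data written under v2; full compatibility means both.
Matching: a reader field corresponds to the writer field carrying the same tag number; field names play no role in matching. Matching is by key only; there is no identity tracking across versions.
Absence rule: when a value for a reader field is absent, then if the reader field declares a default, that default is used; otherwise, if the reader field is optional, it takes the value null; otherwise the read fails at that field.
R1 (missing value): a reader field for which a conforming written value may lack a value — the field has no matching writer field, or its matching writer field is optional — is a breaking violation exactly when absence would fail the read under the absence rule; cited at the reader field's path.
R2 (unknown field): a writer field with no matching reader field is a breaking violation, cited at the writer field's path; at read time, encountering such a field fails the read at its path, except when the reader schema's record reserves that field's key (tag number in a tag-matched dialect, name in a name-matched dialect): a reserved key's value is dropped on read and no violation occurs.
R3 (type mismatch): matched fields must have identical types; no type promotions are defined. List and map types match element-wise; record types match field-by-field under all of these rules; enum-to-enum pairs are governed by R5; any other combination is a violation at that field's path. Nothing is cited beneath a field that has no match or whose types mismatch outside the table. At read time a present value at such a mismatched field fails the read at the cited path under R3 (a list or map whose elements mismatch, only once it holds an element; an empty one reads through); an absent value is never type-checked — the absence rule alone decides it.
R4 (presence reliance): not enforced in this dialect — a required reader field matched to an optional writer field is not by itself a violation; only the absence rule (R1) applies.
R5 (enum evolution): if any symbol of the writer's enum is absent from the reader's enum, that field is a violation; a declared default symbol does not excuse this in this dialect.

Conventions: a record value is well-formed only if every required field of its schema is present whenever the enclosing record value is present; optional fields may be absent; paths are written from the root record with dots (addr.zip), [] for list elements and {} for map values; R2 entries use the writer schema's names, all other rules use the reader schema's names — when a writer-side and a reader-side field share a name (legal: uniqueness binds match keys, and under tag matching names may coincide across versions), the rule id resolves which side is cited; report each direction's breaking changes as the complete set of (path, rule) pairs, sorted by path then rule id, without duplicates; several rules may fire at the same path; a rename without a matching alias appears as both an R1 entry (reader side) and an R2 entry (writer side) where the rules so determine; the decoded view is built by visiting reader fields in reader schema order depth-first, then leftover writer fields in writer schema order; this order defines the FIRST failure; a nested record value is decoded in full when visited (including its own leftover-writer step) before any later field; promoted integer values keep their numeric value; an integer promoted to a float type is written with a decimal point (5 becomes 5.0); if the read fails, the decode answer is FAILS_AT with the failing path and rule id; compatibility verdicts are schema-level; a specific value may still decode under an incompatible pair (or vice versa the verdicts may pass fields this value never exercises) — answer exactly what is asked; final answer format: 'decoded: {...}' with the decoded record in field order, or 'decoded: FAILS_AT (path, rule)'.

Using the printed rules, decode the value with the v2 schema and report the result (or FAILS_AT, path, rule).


decoded: {"kind": "OWNER", "extras": {"k2": 3}, "geo": null, "title": null, "factor": 3.75, "seq": 5}

arrows below run writer -> reader for Ticket
decode (reader v2):
  kind := "OWNER"
  extras := {"k2": 3}
  geo := null (not supplied -> null)
  title := null (not supplied -> null)
  factor := 3.75 (from writer balance)
  seq := 5
  => decoded: {"kind": "OWNER", "extras": {"k2": 3}, "geo": null, "title": null, "factor": 3.75, "seq": 5}
diffs on Ticket not affecting the asked answer:
  renamed field score to price in record Money -> triggers nothing under the printed rules; the Ticket answer is the same either way
  field title in record Ticket: type string changed to bool -> shifts the Ticket verdicts, not this decode


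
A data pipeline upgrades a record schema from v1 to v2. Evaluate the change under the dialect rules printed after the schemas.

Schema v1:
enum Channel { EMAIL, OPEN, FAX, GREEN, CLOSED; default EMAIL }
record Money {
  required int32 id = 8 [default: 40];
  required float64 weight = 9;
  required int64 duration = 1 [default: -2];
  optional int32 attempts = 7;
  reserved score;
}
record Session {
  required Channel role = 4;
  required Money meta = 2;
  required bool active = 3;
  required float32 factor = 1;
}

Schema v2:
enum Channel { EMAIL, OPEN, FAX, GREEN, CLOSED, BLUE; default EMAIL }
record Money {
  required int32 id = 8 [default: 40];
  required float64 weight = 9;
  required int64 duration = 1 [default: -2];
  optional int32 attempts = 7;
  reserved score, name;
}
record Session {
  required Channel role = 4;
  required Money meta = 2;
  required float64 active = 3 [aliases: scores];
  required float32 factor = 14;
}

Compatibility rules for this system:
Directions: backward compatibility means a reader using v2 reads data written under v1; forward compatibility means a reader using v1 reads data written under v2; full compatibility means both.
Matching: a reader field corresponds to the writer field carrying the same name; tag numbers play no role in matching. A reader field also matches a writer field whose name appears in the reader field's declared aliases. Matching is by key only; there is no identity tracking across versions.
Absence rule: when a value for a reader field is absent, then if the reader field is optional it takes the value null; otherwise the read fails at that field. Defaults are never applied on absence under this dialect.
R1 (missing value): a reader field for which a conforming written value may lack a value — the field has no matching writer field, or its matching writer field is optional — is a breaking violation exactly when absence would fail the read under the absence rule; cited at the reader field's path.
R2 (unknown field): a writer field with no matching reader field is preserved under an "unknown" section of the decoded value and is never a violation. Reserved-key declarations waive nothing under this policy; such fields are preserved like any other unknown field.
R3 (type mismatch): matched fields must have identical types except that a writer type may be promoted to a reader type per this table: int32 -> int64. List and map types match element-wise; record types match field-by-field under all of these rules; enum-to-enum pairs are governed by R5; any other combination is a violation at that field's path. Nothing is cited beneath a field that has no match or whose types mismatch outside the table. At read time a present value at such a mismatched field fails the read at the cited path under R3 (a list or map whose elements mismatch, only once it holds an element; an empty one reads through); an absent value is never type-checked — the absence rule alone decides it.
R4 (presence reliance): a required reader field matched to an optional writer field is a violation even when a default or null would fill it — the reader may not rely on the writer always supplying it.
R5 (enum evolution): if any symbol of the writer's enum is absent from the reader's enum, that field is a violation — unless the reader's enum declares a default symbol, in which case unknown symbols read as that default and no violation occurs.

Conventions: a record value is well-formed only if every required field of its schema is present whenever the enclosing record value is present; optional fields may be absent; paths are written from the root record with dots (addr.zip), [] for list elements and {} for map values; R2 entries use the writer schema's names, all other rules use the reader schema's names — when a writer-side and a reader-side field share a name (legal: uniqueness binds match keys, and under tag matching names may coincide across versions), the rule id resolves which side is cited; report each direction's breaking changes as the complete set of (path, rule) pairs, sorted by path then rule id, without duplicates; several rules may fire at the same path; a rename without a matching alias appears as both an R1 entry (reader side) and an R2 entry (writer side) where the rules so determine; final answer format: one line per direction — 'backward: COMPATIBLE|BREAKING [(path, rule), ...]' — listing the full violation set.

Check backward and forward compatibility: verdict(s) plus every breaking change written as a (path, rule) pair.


backward: BREAKING [(active, R3)]; forward: BREAKING [(active, R3)]

in Session below, arrows point writer -> reader
backward pass over Session, reader schema v2, writer schema v1:
  role <- role (Channel -> Channel, writer required)
  meta <- meta (Money -> Money, writer required)
  active <- active (bool -> float64, writer required)
  factor <- factor (float32 -> float32, writer required)
  meta.id <- meta.id (int32 -> int32, writer required)
  meta.weight <- meta.weight (float64 -> float64, writer required)
  meta.duration <- meta.duration (int64 -> int64, writer required)
  meta.attempts <- meta.attempts (int32 -> int32, writer optional)
  breaking: (active, R3)
  => backward verdict for Session: BREAKING, 1 violation(s)
forward pass over Session, reader schema v1, writer schema v2:
  role <- role (Channel -> Channel, writer required)
  meta <- meta (Money -> Money, writer required)
  active <- active (float64 -> bool, writer required)
  factor <- factor (float32 -> float32, writer required)
  meta.id <- meta.id (int32 -> int32, writer required)
  meta.weight <- meta.weight (float64 -> float64, writer required)
  meta.duration <- meta.duration (int64 -> int64, writer required)
  meta.attempts <- meta.attempts (int32 -> int32, writer optional)
  breaking: (active, R3)
  => forward verdict for Session: BREAKING, 1 violation(s)


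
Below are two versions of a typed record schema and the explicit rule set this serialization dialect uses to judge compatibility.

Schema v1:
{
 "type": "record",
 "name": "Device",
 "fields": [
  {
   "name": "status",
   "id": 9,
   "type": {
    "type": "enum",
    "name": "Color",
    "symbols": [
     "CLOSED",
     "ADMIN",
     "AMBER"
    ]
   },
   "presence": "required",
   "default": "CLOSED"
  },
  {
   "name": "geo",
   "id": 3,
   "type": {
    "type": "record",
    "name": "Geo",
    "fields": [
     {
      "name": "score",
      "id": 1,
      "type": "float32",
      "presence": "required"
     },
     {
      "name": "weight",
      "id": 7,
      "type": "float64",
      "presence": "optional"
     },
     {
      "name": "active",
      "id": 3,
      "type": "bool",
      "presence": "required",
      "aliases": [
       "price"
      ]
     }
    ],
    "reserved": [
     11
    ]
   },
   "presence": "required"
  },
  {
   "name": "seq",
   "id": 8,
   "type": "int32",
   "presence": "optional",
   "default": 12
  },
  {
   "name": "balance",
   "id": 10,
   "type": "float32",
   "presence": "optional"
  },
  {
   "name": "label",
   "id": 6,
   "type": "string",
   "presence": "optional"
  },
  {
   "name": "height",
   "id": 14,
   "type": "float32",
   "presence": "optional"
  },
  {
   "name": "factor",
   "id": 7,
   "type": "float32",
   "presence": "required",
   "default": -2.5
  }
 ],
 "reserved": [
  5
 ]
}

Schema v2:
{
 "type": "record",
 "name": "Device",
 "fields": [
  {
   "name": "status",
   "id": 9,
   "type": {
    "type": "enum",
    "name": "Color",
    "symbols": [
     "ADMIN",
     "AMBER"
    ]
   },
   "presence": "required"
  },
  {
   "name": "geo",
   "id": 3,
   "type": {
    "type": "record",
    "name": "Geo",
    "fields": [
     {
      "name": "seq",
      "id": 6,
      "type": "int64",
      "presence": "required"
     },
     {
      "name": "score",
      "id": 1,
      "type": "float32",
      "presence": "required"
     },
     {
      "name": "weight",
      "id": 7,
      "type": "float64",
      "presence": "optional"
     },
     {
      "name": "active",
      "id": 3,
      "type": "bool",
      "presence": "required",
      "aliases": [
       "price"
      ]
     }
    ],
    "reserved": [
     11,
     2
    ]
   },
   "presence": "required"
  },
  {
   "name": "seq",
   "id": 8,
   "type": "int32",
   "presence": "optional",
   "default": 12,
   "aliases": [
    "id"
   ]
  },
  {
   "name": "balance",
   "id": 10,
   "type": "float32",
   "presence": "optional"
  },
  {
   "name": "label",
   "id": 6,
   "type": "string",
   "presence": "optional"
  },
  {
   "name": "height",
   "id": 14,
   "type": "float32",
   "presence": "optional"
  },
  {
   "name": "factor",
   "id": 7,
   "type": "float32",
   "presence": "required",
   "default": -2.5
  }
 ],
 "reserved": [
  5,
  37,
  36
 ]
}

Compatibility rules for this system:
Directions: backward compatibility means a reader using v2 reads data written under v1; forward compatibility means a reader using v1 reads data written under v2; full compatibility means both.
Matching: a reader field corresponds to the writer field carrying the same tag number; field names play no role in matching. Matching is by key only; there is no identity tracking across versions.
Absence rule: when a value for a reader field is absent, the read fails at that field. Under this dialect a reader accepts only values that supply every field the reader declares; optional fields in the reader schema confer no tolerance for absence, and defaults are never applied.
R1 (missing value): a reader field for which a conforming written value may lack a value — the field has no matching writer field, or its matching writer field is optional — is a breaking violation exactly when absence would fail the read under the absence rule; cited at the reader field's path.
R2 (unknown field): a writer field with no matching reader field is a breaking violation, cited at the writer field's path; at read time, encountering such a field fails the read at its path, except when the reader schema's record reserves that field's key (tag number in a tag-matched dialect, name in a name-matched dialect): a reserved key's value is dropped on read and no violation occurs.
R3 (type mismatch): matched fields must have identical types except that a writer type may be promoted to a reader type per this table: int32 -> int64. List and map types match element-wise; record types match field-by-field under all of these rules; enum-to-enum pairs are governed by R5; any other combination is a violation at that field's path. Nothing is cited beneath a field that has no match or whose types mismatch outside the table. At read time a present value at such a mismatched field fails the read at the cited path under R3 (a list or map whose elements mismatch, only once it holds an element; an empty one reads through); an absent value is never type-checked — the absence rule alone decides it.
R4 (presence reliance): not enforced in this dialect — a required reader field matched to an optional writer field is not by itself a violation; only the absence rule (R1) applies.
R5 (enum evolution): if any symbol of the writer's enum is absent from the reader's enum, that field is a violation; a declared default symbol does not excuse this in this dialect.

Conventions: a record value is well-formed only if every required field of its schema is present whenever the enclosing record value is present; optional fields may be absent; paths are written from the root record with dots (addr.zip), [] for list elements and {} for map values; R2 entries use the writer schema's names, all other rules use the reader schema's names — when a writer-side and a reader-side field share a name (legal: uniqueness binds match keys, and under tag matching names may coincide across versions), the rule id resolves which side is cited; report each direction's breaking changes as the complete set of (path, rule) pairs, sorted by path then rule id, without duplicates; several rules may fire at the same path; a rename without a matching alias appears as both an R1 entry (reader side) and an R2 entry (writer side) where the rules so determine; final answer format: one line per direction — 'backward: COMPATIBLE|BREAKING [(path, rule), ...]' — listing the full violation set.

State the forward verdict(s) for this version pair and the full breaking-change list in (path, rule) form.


the writer's type comes first in each Device pair
checking forward for Device: reader v1 against writer v2:
  status <- status (Color -> Color, writer required)
  geo <- geo (Geo -> Geo, writer required)
  seq <- seq (int32 -> int32, writer optional)
  balance <- balance (float32 -> float32, writer optional)
  label <- label (string -> string, writer optional)
  height <- height (float32 -> float32, writer optional)
  factor <- factor (float32 -> float32, writer required)
  geo.score <- geo.score (float32 -> float32, writer required)
  geo.weight <- geo.weight (float64 -> float64, writer optional)
  geo.active <- geo.active (bool -> bool, writer required)
  writer geo.seq: unknown to reader
  rule R1 violated at balance
  rule R2 violated at geo.seq
  rule R1 violated at geo.weight
  rule R1 violated at height
  rule R1 violated at label
  rule R1 violated at seq
  => forward: BREAKING (6)
ruling out the remaining Device differences:
  enum Color (field status in record Device): symbol CLOSED removed (the field default referencing it is cleared) -> matters only for Device's backward compatibility — outside the asked direction

forward: BREAKING [(balance, R1), (geo.seq, R2), (geo.weight, R1), (height, R1), (label, R1), (seq, R1)]


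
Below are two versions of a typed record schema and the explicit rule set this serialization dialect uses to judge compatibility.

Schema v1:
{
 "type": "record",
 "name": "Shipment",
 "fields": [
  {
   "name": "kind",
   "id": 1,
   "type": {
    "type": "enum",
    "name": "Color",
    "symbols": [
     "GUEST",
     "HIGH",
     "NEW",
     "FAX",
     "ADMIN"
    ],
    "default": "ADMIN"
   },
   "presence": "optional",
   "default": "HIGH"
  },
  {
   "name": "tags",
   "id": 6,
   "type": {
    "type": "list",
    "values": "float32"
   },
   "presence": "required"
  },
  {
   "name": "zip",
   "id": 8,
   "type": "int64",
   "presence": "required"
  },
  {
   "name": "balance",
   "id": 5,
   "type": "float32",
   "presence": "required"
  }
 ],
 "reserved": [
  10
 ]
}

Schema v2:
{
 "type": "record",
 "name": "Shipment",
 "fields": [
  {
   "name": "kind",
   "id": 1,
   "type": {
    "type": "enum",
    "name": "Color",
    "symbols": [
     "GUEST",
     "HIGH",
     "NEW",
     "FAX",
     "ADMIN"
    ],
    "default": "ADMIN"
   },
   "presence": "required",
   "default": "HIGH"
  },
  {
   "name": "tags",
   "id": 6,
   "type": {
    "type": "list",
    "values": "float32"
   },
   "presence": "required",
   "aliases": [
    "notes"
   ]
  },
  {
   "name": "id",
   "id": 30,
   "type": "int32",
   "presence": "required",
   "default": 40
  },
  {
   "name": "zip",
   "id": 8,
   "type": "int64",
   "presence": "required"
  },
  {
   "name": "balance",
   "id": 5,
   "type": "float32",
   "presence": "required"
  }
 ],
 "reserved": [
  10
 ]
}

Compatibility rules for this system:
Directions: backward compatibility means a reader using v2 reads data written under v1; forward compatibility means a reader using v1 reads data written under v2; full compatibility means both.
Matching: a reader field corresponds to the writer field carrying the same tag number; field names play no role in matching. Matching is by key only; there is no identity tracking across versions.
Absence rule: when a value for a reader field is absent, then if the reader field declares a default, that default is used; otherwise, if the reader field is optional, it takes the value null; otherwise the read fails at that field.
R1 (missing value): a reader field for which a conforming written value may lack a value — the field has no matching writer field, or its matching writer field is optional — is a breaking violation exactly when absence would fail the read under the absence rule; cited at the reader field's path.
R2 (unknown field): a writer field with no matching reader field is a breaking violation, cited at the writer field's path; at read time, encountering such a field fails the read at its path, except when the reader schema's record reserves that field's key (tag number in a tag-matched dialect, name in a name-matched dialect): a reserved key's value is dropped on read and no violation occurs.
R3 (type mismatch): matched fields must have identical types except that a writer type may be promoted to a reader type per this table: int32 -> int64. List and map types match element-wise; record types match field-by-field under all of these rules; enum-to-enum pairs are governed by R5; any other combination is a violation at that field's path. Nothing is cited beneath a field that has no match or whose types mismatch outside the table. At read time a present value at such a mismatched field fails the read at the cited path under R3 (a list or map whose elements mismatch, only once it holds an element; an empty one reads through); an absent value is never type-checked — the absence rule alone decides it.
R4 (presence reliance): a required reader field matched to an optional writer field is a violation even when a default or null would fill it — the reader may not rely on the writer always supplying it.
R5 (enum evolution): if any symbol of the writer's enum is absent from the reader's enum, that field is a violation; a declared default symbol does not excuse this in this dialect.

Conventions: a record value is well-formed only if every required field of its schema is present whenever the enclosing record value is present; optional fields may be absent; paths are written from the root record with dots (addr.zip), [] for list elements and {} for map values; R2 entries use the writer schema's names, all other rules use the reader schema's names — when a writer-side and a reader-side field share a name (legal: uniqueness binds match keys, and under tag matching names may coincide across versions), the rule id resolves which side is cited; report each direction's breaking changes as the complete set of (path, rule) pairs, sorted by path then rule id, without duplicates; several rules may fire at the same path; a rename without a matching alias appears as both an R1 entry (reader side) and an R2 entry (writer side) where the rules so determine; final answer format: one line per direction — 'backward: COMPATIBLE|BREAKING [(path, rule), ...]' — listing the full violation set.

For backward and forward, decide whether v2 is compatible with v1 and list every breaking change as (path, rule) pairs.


backward: BREAKING [(kind, R4)]; forward: BREAKING [(id, R2)]

the writer's type comes first in each Shipment pair
backward on Shipment — v2 reading data written by v1:
  writer optional, Color -> Color: reader kind maps from writer kind
  writer required, list<float32> -> list<float32>: reader tags maps from writer tags
  no writer field matches reader id
  writer required, int64 -> int64: reader zip maps from writer zip
  writer required, float32 -> float32: reader balance maps from writer balance
  violation R4 at kind
  => backward: BREAKING (1)
forward on Shipment — v1 reading data written by v2:
  writer required, Color -> Color: reader kind maps from writer kind
  writer required, list<float32> -> list<float32>: reader tags maps from writer tags
  writer required, int64 -> int64: reader zip maps from writer zip
  writer required, float32 -> float32: reader balance maps from writer balance
  writer field id has no reader counterpart
  violation R2 at id
  => forward: BREAKING (1)


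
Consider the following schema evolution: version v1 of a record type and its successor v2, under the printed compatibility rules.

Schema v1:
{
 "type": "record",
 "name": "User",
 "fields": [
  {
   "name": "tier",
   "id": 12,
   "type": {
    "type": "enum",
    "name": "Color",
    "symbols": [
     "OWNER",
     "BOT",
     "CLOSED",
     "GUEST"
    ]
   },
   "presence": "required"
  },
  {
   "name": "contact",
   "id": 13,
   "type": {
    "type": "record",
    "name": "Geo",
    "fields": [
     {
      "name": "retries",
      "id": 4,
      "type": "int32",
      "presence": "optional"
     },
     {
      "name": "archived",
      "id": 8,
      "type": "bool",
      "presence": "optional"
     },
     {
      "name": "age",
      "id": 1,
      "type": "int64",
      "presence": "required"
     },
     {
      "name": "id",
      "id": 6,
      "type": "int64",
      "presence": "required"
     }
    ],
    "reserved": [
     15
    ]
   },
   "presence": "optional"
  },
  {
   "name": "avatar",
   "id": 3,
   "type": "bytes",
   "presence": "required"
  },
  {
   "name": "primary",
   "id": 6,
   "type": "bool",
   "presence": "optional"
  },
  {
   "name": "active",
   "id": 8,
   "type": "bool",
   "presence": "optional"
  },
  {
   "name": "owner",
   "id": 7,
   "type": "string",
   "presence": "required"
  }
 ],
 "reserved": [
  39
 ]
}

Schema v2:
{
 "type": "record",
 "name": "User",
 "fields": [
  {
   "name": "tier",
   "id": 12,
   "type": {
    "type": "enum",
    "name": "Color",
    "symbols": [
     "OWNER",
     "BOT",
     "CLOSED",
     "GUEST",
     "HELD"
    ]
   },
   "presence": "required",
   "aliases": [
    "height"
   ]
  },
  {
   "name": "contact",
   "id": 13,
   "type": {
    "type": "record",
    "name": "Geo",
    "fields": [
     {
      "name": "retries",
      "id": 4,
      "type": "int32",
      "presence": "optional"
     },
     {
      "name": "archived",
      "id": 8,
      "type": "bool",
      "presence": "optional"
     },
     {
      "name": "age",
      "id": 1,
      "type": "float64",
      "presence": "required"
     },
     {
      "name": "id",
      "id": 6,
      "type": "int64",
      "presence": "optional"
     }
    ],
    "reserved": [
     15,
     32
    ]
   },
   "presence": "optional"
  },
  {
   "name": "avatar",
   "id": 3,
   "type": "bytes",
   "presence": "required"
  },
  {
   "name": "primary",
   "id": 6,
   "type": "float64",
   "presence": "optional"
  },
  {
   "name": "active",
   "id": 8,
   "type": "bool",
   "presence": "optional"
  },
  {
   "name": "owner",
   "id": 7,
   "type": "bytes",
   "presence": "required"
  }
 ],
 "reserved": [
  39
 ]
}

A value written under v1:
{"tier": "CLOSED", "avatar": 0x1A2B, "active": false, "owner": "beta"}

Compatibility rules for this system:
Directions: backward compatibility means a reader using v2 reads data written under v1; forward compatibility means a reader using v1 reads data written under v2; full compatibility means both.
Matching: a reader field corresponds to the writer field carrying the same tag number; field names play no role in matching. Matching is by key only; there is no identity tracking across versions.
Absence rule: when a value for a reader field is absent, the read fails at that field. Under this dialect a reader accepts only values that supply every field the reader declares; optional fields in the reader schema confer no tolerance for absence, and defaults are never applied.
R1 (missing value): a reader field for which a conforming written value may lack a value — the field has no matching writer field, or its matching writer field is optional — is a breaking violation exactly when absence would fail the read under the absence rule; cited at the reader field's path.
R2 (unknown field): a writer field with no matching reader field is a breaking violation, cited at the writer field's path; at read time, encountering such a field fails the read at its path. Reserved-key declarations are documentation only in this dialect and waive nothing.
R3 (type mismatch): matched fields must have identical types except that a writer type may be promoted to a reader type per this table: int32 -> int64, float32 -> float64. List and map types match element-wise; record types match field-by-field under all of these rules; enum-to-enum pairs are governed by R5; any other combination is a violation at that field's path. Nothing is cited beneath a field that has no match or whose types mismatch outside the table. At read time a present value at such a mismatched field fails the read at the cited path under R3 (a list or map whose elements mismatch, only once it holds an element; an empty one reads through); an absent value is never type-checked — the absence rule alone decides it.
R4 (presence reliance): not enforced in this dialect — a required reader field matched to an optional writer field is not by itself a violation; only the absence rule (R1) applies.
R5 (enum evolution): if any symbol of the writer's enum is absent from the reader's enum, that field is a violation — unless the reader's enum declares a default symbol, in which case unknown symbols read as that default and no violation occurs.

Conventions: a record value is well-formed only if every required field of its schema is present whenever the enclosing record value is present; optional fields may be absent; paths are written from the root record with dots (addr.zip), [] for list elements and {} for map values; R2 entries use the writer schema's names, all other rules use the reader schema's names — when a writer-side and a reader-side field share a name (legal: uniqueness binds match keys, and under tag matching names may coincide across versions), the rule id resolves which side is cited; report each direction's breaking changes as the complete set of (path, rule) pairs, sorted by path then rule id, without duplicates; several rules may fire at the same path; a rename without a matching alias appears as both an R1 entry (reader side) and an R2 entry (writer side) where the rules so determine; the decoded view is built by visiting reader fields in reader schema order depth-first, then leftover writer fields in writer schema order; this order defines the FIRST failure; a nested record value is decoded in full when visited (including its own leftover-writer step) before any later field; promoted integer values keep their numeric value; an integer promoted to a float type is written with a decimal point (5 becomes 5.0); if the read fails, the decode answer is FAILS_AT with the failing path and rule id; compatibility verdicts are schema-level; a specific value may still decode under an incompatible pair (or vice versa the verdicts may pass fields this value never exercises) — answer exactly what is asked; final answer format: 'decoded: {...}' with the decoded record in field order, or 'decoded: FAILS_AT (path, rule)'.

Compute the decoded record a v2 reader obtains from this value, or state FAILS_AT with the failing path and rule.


each type pair in User: writer, then reader
decode walk for User under reader schema v2:
  tier := "CLOSED"
  read fails at contact under R1 (no fill)
  => FAILS_AT (contact, R1)
the rest of the User diff is inert for this question:
  field primary in record User: type bool changed to float64 -> shifts the User verdicts, not this decode
  field id in record Geo: required changed to optional -> shifts the User verdicts, not this decode
  field owner in record User: type string changed to bytes -> shifts the User verdicts, not this decode
  enum Color (field tier in record User): symbol HELD added -> shifts the User verdicts, not this decode
  field age in record Geo: type int64 changed to float64 -> shifts the User verdicts, not this decode

decoded: FAILS_AT (contact, R1)
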